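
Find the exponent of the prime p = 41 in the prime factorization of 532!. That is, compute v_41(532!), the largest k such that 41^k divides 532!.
v_41(532!) = 12

Legendre's formula: v_p(n!) = Σ_{k ≥ 1} ⌊n / p^k⌋. For p = 41, n = 532, the terms are:
  ⌊532/41^1⌋ = ⌊532/41⌋ = 12
(the next term ⌊532/41^2⌋ = 0, terminating the sum). Summing: v_41(532!) = 12 = 12.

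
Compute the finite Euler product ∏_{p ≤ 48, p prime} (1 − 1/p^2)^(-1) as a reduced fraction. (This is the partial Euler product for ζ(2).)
∏ = 162139622078364740433577733/98952027459385036898304000

The primes p ≤ 48 are [2, 3, 5, 7, 11, 13, 17, 19, 23, 29, 31, 37, 41, 43, 47]. For each prime, (1 − 1/p^2)^(-1) = p^2 / (p^2 − 1). The product is (1 − 1/2^2)^(-1), (1 − 1/3^2)^(-1), (1 − 1/5^2)^(-1), (1 − 1/7^2)^(-1), (1 − 1/11^2)^(-1), (1 − 1/13^2)^(-1), (1 − 1/17^2)^(-1), (1 − 1/19^2)^(-1), (1 − 1/23^2)^(-1), (1 − 1/29^2)^(-1), (1 − 1/31^2)^(-1), (1 − 1/37^2)^(-1), (1 − 1/41^2)^(-1), (1 − 1/43^2)^(-1), (1 − 1/47^2)^(-1) = ∏ p^2 / (p^2 − 1) = 162139622078364740433577733/98952027459385036898304000.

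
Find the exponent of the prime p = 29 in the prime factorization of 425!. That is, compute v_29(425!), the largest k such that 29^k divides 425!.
v_29(425!) = 14

Legendre's formula: v_p(n!) = Σ_{k ≥ 1} ⌊n / p^k⌋. For p = 29, n = 425, the terms are:
  ⌊425/29^1⌋ = ⌊425/29⌋ = 14
(the next term ⌊425/29^2⌋ = 0, terminating the sum). Summing: v_29(425!) = 14 = 14.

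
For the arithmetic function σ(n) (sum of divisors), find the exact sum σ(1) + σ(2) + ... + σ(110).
Σ_{n ≤ 110} σ(n) = 9999

Compute σ(n) for each 1 ≤ n ≤ 110: σ(1) = 1, σ(2) = 3, σ(3) = 4, σ(4) = 7, σ(5) = 6, σ(6) = 12, σ(7) = 8, σ(8) = 15, σ(9) = 13, σ(10) = 18, σ(11) = 12, σ(12) = 28, σ(13) = 14, σ(14) = 24, σ(15) = 24, σ(16) = 31, σ(17) = 18, σ(18) = 39, σ(19) = 20, σ(20) = 42, σ(21) = 32, σ(22) = 36, σ(23) = 24, σ(24) = 60, σ(25) = 31, σ(26) = 42, σ(27) = 40, σ(28) = 56, σ(29) = 30, σ(30) = 72, σ(31) = 32, σ(32) = 63, σ(33) = 48, σ(34) = 54, σ(35) = 48, σ(36) = 91, σ(37) = 38, σ(38) = 60, σ(39) = 56, σ(40) = 90, σ(41) = 42, σ(42) = 96, σ(43) = 44, σ(44) = 84, σ(45) = 78, σ(46) = 72, σ(47) = 48, σ(48) = 124, σ(49) = 57, σ(50) = 93, σ(51) = 72, σ(52) = 98, σ(53) = 54, σ(54) = 120, σ(55) = 72, σ(56) = 120, σ(57) = 80, σ(58) = 90, σ(59) = 60, σ(60) = 168, σ(61) = 62, σ(62) = 96, σ(63) = 104, σ(64) = 127, σ(65) = 84, σ(66) = 144, σ(67) = 68, σ(68) = 126, σ(69) = 96, σ(70) = 144, σ(71) = 72, σ(72) = 195, σ(73) = 74, σ(74) = 114, σ(75) = 124, σ(76) = 140, σ(77) = 96, σ(78) = 168, σ(79) = 80, σ(80) = 186, σ(81) = 121, σ(82) = 126, σ(83) = 84, σ(84) = 224, σ(85) = 108, σ(86) = 132, σ(87) = 120, σ(88) = 180, σ(89) = 90, σ(90) = 234, σ(91) = 112, σ(92) = 168, σ(93) = 128, σ(94) = 144, σ(95) = 120, σ(96) = 252, σ(97) = 98, σ(98) = 171, σ(99) = 156, σ(100) = 217, σ(101) = 102, σ(102) = 216, σ(103) = 104, σ(104) = 210, σ(105) = 192, σ(106) = 162, σ(107) = 108, σ(108) = 280, σ(109) = 110, σ(110) = 216. Summing all 110 values: 9999. (Average order: Σ_{n ≤ x} σ(n) ~ (π²/12) x². For x = 110, (π²/12)·110² ≈ 9951.85.)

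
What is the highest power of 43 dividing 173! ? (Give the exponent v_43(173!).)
v_43(173!) = 4

Legendre's formula: v_p(n!) = Σ_{k ≥ 1} ⌊n / p^k⌋. For p = 43, n = 173, the terms are:
  ⌊173/43^1⌋ = ⌊173/43⌋ = 4
(the next term ⌊173/43^2⌋ = 0, terminating the sum). Summing: v_43(173!) = 4 = 4.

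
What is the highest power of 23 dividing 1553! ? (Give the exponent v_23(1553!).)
v_23(1553!) = 69

Legendre's formula: v_p(n!) = Σ_{k ≥ 1} ⌊n / p^k⌋. For p = 23, n = 1553, the terms are:
  ⌊1553/23^1⌋ = ⌊1553/23⌋ = 67
  ⌊1553/23^2⌋ = ⌊1553/529⌋ = 2
(the next term ⌊1553/23^3⌋ = 0, terminating the sum). Summing: v_23(1553!) = 67 + 2 = 69.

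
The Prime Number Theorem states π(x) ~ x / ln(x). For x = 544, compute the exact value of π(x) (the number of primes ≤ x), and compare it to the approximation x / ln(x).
π(544) = 100;  x/ln(x) ≈ 86.36;  relative error ≈ 13.64%.

Directly count primes up to 544: π(544) = 100. The PNT approximation gives 544/ln(544) ≈ 544/6.29895 ≈ 86.36. Relative error (π(x) − x/ln(x)) / π(x) ≈ 13.64%; the approximation is known to undercount slightly (Li(x) is a better estimate).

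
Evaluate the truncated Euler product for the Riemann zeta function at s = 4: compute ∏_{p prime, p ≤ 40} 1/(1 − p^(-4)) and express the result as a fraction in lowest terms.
∏ = 118583889910340935015737417301254569/109564363617893205834674995200000000

The primes p ≤ 40 are [2, 3, 5, 7, 11, 13, 17, 19, 23, 29, 31, 37]. For each prime, (1 − 1/p^4)^(-1) = p^4 / (p^4 − 1). The product is (1 − 1/2^4)^(-1), (1 − 1/3^4)^(-1), (1 − 1/5^4)^(-1), (1 − 1/7^4)^(-1), (1 − 1/11^4)^(-1), (1 − 1/13^4)^(-1), (1 − 1/17^4)^(-1), (1 − 1/19^4)^(-1), (1 − 1/23^4)^(-1), (1 − 1/29^4)^(-1), (1 − 1/31^4)^(-1), (1 − 1/37^4)^(-1) = ∏ p^4 / (p^4 − 1) = 118583889910340935015737417301254569/109564363617893205834674995200000000.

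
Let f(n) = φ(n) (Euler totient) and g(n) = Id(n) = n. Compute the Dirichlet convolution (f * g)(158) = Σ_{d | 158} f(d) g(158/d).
(φ * Id)(158) = 471

Divisors of 158: [1, 2, 79, 158]. For each d | 158:
  d = 1: φ(1) · Id(158/1) = 1 · 158 = 158
  d = 2: φ(2) · Id(158/2) = 1 · 79 = 79
  d = 79: φ(79) · Id(158/79) = 78 · 2 = 156
  d = 158: φ(158) · Id(158/158) = 78 · 1 = 78
Summing: (φ * Id)(158) = 158 + 79 + 156 + 78 = 471.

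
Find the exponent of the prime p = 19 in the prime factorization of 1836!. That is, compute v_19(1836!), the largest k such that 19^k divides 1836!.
v_19(1836!) = 101

Legendre's formula: v_p(n!) = Σ_{k ≥ 1} ⌊n / p^k⌋. For p = 19, n = 1836, the terms are:
  ⌊1836/19^1⌋ = ⌊1836/19⌋ = 96
  ⌊1836/19^2⌋ = ⌊1836/361⌋ = 5
(the next term ⌊1836/19^3⌋ = 0, terminating the sum). Summing: v_19(1836!) = 96 + 5 = 101.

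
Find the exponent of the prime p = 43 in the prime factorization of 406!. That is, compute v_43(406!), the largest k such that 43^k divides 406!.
v_43(406!) = 9

Legendre's formula: v_p(n!) = Σ_{k ≥ 1} ⌊n / p^k⌋. For p = 43, n = 406, the terms are:
  ⌊406/43^1⌋ = ⌊406/43⌋ = 9
(the next term ⌊406/43^2⌋ = 0, terminating the sum). Summing: v_43(406!) = 9 = 9.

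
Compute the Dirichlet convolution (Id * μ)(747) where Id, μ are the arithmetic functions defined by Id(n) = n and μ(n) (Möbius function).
(Id * μ)(747) = 492

Divisors of 747: [1, 3, 9, 83, 249, 747]. For each d | 747:
  d = 1: Id(1) · μ(747/1) = 1 · 0 = 0
  d = 3: Id(3) · μ(747/3) = 3 · 1 = 3
  d = 9: Id(9) · μ(747/9) = 9 · -1 = -9
  d = 83: Id(83) · μ(747/83) = 83 · 0 = 0
  d = 249: Id(249) · μ(747/249) = 249 · -1 = -249
  d = 747: Id(747) · μ(747/747) = 747 · 1 = 747
Summing: (Id * μ)(747) = 0 + 3 + -9 + 0 + -249 + 747 = 492.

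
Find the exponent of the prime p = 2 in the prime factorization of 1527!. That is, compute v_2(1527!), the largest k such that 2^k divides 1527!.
v_2(1527!) = 1518

Legendre's formula: v_p(n!) = Σ_{k ≥ 1} ⌊n / p^k⌋. For p = 2, n = 1527, the terms are:
  ⌊1527/2^1⌋ = ⌊1527/2⌋ = 763
  ⌊1527/2^2⌋ = ⌊1527/4⌋ = 381
  ⌊1527/2^3⌋ = ⌊1527/8⌋ = 190
  ⌊1527/2^4⌋ = ⌊1527/16⌋ = 95
  ⌊1527/2^5⌋ = ⌊1527/32⌋ = 47
  ⌊1527/2^6⌋ = ⌊1527/64⌋ = 23
  ⌊1527/2^7⌋ = ⌊1527/128⌋ = 11
  ⌊1527/2^8⌋ = ⌊1527/256⌋ = 5
  ⌊1527/2^9⌋ = ⌊1527/512⌋ = 2
  ⌊1527/2^10⌋ = ⌊1527/1024⌋ = 1
(the next term ⌊1527/2^11⌋ = 0, terminating the sum). Summing: v_2(1527!) = 763 + 381 + 190 + 95 + 47 + 23 + 11 + 5 + 2 + 1 = 1518.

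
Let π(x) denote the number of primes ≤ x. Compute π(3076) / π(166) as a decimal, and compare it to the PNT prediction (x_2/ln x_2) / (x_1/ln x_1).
π(3076)/π(166) = 439/38 ≈ 11.5526;  PNT prediction ≈ 11.7944.

π(166) = 38 and π(3076) = 439, so π(3076)/π(166) ≈ 11.5526. The PNT-predicted ratio is (3076/ln(3076)) / (166/ln(166)) ≈ 11.7944. The two agree to within a few percent, as expected.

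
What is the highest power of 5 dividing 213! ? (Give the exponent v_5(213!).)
v_5(213!) = 51

Legendre's formula: v_p(n!) = Σ_{k ≥ 1} ⌊n / p^k⌋. For p = 5, n = 213, the terms are:
  ⌊213/5^1⌋ = ⌊213/5⌋ = 42
  ⌊213/5^2⌋ = ⌊213/25⌋ = 8
  ⌊213/5^3⌋ = ⌊213/125⌋ = 1
(the next term ⌊213/5^4⌋ = 0, terminating the sum). Summing: v_5(213!) = 42 + 8 + 1 = 51.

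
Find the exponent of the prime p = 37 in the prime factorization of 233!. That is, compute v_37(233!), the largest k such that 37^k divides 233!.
v_37(233!) = 6

Legendre's formula: v_p(n!) = Σ_{k ≥ 1} ⌊n / p^k⌋. For p = 37, n = 233, the terms are:
  ⌊233/37^1⌋ = ⌊233/37⌋ = 6
(the next term ⌊233/37^2⌋ = 0, terminating the sum). Summing: v_37(233!) = 6 = 6.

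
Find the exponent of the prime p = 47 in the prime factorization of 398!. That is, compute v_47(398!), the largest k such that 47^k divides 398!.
v_47(398!) = 8

Legendre's formula: v_p(n!) = Σ_{k ≥ 1} ⌊n / p^k⌋. For p = 47, n = 398, the terms are:
  ⌊398/47^1⌋ = ⌊398/47⌋ = 8
(the next term ⌊398/47^2⌋ = 0, terminating the sum). Summing: v_47(398!) = 8 = 8.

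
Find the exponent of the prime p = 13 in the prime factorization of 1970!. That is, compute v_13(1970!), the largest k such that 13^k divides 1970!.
v_13(1970!) = 162

Legendre's formula: v_p(n!) = Σ_{k ≥ 1} ⌊n / p^k⌋. For p = 13, n = 1970, the terms are:
  ⌊1970/13^1⌋ = ⌊1970/13⌋ = 151
  ⌊1970/13^2⌋ = ⌊1970/169⌋ = 11
(the next term ⌊1970/13^3⌋ = 0, terminating the sum). Summing: v_13(1970!) = 151 + 11 = 162.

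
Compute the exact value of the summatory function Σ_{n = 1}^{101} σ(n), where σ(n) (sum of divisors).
Σ_{n ≤ 101} σ(n) = 8401

Compute σ(n) for each 1 ≤ n ≤ 101: σ(1) = 1, σ(2) = 3, σ(3) = 4, σ(4) = 7, σ(5) = 6, σ(6) = 12, σ(7) = 8, σ(8) = 15, σ(9) = 13, σ(10) = 18, σ(11) = 12, σ(12) = 28, σ(13) = 14, σ(14) = 24, σ(15) = 24, σ(16) = 31, σ(17) = 18, σ(18) = 39, σ(19) = 20, σ(20) = 42, σ(21) = 32, σ(22) = 36, σ(23) = 24, σ(24) = 60, σ(25) = 31, σ(26) = 42, σ(27) = 40, σ(28) = 56, σ(29) = 30, σ(30) = 72, σ(31) = 32, σ(32) = 63, σ(33) = 48, σ(34) = 54, σ(35) = 48, σ(36) = 91, σ(37) = 38, σ(38) = 60, σ(39) = 56, σ(40) = 90, σ(41) = 42, σ(42) = 96, σ(43) = 44, σ(44) = 84, σ(45) = 78, σ(46) = 72, σ(47) = 48, σ(48) = 124, σ(49) = 57, σ(50) = 93, σ(51) = 72, σ(52) = 98, σ(53) = 54, σ(54) = 120, σ(55) = 72, σ(56) = 120, σ(57) = 80, σ(58) = 90, σ(59) = 60, σ(60) = 168, σ(61) = 62, σ(62) = 96, σ(63) = 104, σ(64) = 127, σ(65) = 84, σ(66) = 144, σ(67) = 68, σ(68) = 126, σ(69) = 96, σ(70) = 144, σ(71) = 72, σ(72) = 195, σ(73) = 74, σ(74) = 114, σ(75) = 124, σ(76) = 140, σ(77) = 96, σ(78) = 168, σ(79) = 80, σ(80) = 186, σ(81) = 121, σ(82) = 126, σ(83) = 84, σ(84) = 224, σ(85) = 108, σ(86) = 132, σ(87) = 120, σ(88) = 180, σ(89) = 90, σ(90) = 234, σ(91) = 112, σ(92) = 168, σ(93) = 128, σ(94) = 144, σ(95) = 120, σ(96) = 252, σ(97) = 98, σ(98) = 171, σ(99) = 156, σ(100) = 217, σ(101) = 102. Summing all 101 values: 8401. (Average order: Σ_{n ≤ x} σ(n) ~ (π²/12) x². For x = 101, (π²/12)·101² ≈ 8389.99.)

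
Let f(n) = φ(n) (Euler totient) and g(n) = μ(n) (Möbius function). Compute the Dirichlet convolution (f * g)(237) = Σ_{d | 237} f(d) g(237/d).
(φ * μ)(237) = 77

Divisors of 237: [1, 3, 79, 237]. For each d | 237:
  d = 1: φ(1) · μ(237/1) = 1 · 1 = 1
  d = 3: φ(3) · μ(237/3) = 2 · -1 = -2
  d = 79: φ(79) · μ(237/79) = 78 · -1 = -78
  d = 237: φ(237) · μ(237/237) = 156 · 1 = 156
Summing: (φ * μ)(237) = 1 + -2 + -78 + 156 = 77.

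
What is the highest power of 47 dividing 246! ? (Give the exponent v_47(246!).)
v_47(246!) = 5

Legendre's formula: v_p(n!) = Σ_{k ≥ 1} ⌊n / p^k⌋. For p = 47, n = 246, the terms are:
  ⌊246/47^1⌋ = ⌊246/47⌋ = 5
(the next term ⌊246/47^2⌋ = 0, terminating the sum). Summing: v_47(246!) = 5 = 5.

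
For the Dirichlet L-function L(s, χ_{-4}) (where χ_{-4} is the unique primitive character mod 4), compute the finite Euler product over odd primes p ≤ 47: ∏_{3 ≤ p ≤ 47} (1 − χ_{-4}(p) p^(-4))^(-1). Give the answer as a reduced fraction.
∏ = 424022009220093808147330044599350686845258380222853/428762185161728930691534489551822091105495385374720

The odd primes p ≤ 47 are [3, 5, 7, 11, 13, 17, 19, 23, 29, 31, 37, 41, 43, 47]. For each, χ(p) = 1 if p ≡ 1 mod 4, χ(p) = −1 if p ≡ 3 mod 4. Taking (1 − χ(p)/p^4)^(-1) = p^4/(p^4 − χ(p)): (1 − (-1)/3^4)^(-1) · (1 − (1)/5^4)^(-1) · (1 − (-1)/7^4)^(-1) · (1 − (-1)/11^4)^(-1) · (1 − (1)/13^4)^(-1) · (1 − (1)/17^4)^(-1) · (1 − (-1)/19^4)^(-1) · (1 − (-1)/23^4)^(-1) · (1 − (1)/29^4)^(-1) · (1 − (-1)/31^4)^(-1) · (1 − (1)/37^4)^(-1) · (1 − (1)/41^4)^(-1) · (1 − (-1)/43^4)^(-1) · (1 − (-1)/47^4)^(-1) = 424022009220093808147330044599350686845258380222853/428762185161728930691534489551822091105495385374720.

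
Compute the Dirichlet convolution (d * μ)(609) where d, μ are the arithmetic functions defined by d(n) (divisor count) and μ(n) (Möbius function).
(d * μ)(609) = 1

Divisors of 609: [1, 3, 7, 21, 29, 87, 203, 609]. For each d | 609:
  d = 1: d(1) · μ(609/1) = 1 · -1 = -1
  d = 3: d(3) · μ(609/3) = 2 · 1 = 2
  d = 7: d(7) · μ(609/7) = 2 · 1 = 2
  d = 21: d(21) · μ(609/21) = 4 · -1 = -4
  d = 29: d(29) · μ(609/29) = 2 · 1 = 2
  d = 87: d(87) · μ(609/87) = 4 · -1 = -4
  d = 203: d(203) · μ(609/203) = 4 · -1 = -4
  d = 609: d(609) · μ(609/609) = 8 · 1 = 8
Summing: (d * μ)(609) = -1 + 2 + 2 + -4 + 2 + -4 + -4 + 8 = 1.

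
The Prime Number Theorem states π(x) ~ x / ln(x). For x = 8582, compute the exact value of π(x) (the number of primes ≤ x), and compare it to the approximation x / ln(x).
π(8582) = 1069;  x/ln(x) ≈ 947.51;  relative error ≈ 11.36%.

Directly count primes up to 8582: π(8582) = 1069. The PNT approximation gives 8582/ln(8582) ≈ 8582/9.05742 ≈ 947.51. Relative error (π(x) − x/ln(x)) / π(x) ≈ 11.36%; the approximation is known to undercount slightly (Li(x) is a better estimate).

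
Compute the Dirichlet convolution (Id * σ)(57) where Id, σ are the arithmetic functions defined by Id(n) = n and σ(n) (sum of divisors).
(Id * σ)(57) = 273

Divisors of 57: [1, 3, 19, 57]. For each d | 57:
  d = 1: Id(1) · σ(57/1) = 1 · 80 = 80
  d = 3: Id(3) · σ(57/3) = 3 · 20 = 60
  d = 19: Id(19) · σ(57/19) = 19 · 4 = 76
  d = 57: Id(57) · σ(57/57) = 57 · 1 = 57
Summing: (Id * σ)(57) = 80 + 60 + 76 + 57 = 273.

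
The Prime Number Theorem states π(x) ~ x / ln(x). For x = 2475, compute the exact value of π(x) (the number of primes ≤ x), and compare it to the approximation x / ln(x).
π(2475) = 366;  x/ln(x) ≈ 316.74;  relative error ≈ 13.46%.

Directly count primes up to 2475: π(2475) = 366. The PNT approximation gives 2475/ln(2475) ≈ 2475/7.81400 ≈ 316.74. Relative error (π(x) − x/ln(x)) / π(x) ≈ 13.46%; the approximation is known to undercount slightly (Li(x) is a better estimate).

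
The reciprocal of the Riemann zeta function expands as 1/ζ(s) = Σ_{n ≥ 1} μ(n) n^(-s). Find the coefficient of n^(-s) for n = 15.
μ(15) = 1

Factor n = 15 = 3 · 5. μ(n) = 0 if any exponent ≥ 2 (not squarefree); otherwise μ(n) = (−1)^{ω(n)} where ω(n) is the number of distinct prime factors. Applying: μ(15) = 1.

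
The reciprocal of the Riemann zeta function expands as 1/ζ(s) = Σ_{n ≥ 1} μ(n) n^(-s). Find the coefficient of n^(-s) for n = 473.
μ(473) = 1

Factor n = 473 = 11 · 43. μ(n) = 0 if any exponent ≥ 2 (not squarefree); otherwise μ(n) = (−1)^{ω(n)} where ω(n) is the number of distinct prime factors. Applying: μ(473) = 1.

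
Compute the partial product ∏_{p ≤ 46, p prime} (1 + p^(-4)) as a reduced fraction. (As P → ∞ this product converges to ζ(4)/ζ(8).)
∏ = 9797980044774469102330603903164632306176249714317508104704/9089648120265456627180951239843248289566061362769110535625

The primes p ≤ 46 are [2, 3, 5, 7, 11, 13, 17, 19, 23, 29, 31, 37, 41, 43]. For each, (1 + 1/p^4) = (p^4 + 1)/p^4. Multiplying these fractions over p ∈ [2, 3, 5, 7, 11, 13, 17, 19, 23, 29, 31, 37, 41, 43] gives 9797980044774469102330603903164632306176249714317508104704/9089648120265456627180951239843248289566061362769110535625. (In the limit P → ∞ this tends to ζ(4)/ζ(8).)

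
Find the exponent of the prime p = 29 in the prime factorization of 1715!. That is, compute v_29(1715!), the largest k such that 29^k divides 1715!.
v_29(1715!) = 61

Legendre's formula: v_p(n!) = Σ_{k ≥ 1} ⌊n / p^k⌋. For p = 29, n = 1715, the terms are:
  ⌊1715/29^1⌋ = ⌊1715/29⌋ = 59
  ⌊1715/29^2⌋ = ⌊1715/841⌋ = 2
(the next term ⌊1715/29^3⌋ = 0, terminating the sum). Summing: v_29(1715!) = 59 + 2 = 61.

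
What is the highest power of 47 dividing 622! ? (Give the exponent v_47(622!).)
v_47(622!) = 13

Legendre's formula: v_p(n!) = Σ_{k ≥ 1} ⌊n / p^k⌋. For p = 47, n = 622, the terms are:
  ⌊622/47^1⌋ = ⌊622/47⌋ = 13
(the next term ⌊622/47^2⌋ = 0, terminating the sum). Summing: v_47(622!) = 13 = 13.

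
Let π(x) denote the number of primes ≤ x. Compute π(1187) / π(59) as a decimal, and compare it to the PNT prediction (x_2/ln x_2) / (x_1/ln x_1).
π(1187)/π(59) = 195/17 ≈ 11.4706;  PNT prediction ≈ 11.5881.

π(59) = 17 and π(1187) = 195, so π(1187)/π(59) ≈ 11.4706. The PNT-predicted ratio is (1187/ln(1187)) / (59/ln(59)) ≈ 11.5881. The two agree to within a few percent, as expected.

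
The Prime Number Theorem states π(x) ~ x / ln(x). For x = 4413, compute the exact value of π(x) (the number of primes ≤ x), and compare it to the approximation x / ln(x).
π(4413) = 600;  x/ln(x) ≈ 525.84;  relative error ≈ 12.36%.

Directly count primes up to 4413: π(4413) = 600. The PNT approximation gives 4413/ln(4413) ≈ 4413/8.39231 ≈ 525.84. Relative error (π(x) − x/ln(x)) / π(x) ≈ 12.36%; the approximation is known to undercount slightly (Li(x) is a better estimate).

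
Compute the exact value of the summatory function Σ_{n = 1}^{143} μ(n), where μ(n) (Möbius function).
Σ_{n ≤ 143} μ(n) = -1

Compute μ(n) for each 1 ≤ n ≤ 143: μ(1) = 1, μ(2) = -1, μ(3) = -1, μ(4) = 0, μ(5) = -1, μ(6) = 1, μ(7) = -1, μ(8) = 0, μ(9) = 0, μ(10) = 1, μ(11) = -1, μ(12) = 0, μ(13) = -1, μ(14) = 1, μ(15) = 1, μ(16) = 0, μ(17) = -1, μ(18) = 0, μ(19) = -1, μ(20) = 0, μ(21) = 1, μ(22) = 1, μ(23) = -1, μ(24) = 0, μ(25) = 0, μ(26) = 1, μ(27) = 0, μ(28) = 0, μ(29) = -1, μ(30) = -1, μ(31) = -1, μ(32) = 0, μ(33) = 1, μ(34) = 1, μ(35) = 1, μ(36) = 0, μ(37) = -1, μ(38) = 1, μ(39) = 1, μ(40) = 0, μ(41) = -1, μ(42) = -1, μ(43) = -1, μ(44) = 0, μ(45) = 0, μ(46) = 1, μ(47) = -1, μ(48) = 0, μ(49) = 0, μ(50) = 0, μ(51) = 1, μ(52) = 0, μ(53) = -1, μ(54) = 0, μ(55) = 1, μ(56) = 0, μ(57) = 1, μ(58) = 1, μ(59) = -1, μ(60) = 0, μ(61) = -1, μ(62) = 1, μ(63) = 0, μ(64) = 0, μ(65) = 1, μ(66) = -1, μ(67) = -1, μ(68) = 0, μ(69) = 1, μ(70) = -1, μ(71) = -1, μ(72) = 0, μ(73) = -1, μ(74) = 1, μ(75) = 0, μ(76) = 0, μ(77) = 1, μ(78) = -1, μ(79) = -1, μ(80) = 0, μ(81) = 0, μ(82) = 1, μ(83) = -1, μ(84) = 0, μ(85) = 1, μ(86) = 1, μ(87) = 1, μ(88) = 0, μ(89) = -1, μ(90) = 0, μ(91) = 1, μ(92) = 0, μ(93) = 1, μ(94) = 1, μ(95) = 1, μ(96) = 0, μ(97) = -1, μ(98) = 0, μ(99) = 0, μ(100) = 0, μ(101) = -1, μ(102) = -1, μ(103) = -1, μ(104) = 0, μ(105) = -1, μ(106) = 1, μ(107) = -1, μ(108) = 0, μ(109) = -1, μ(110) = -1, μ(111) = 1, μ(112) = 0, μ(113) = -1, μ(114) = -1, μ(115) = 1, μ(116) = 0, μ(117) = 0, μ(118) = 1, μ(119) = 1, μ(120) = 0, μ(121) = 0, μ(122) = 1, μ(123) = 1, μ(124) = 0, μ(125) = 0, μ(126) = 0, μ(127) = -1, μ(128) = 0, μ(129) = 1, μ(130) = -1, μ(131) = -1, μ(132) = 0, μ(133) = 1, μ(134) = 1, μ(135) = 0, μ(136) = 0, μ(137) = -1, μ(138) = -1, μ(139) = -1, μ(140) = 0, μ(141) = 1, μ(142) = 1, μ(143) = 1. Summing all 143 values: -1. (Mertens function M(x) = Σ_{n ≤ x} μ(n); on average M(x) should be small (PNT ⟺ M(x) = o(x)).)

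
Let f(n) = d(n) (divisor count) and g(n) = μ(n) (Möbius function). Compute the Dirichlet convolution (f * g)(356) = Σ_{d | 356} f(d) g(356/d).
(d * μ)(356) = 1

Divisors of 356: [1, 2, 4, 89, 178, 356]. For each d | 356:
  d = 1: d(1) · μ(356/1) = 1 · 0 = 0
  d = 2: d(2) · μ(356/2) = 2 · 1 = 2
  d = 4: d(4) · μ(356/4) = 3 · -1 = -3
  d = 89: d(89) · μ(356/89) = 2 · 0 = 0
  d = 178: d(178) · μ(356/178) = 4 · -1 = -4
  d = 356: d(356) · μ(356/356) = 6 · 1 = 6
Summing: (d * μ)(356) = 0 + 2 + -3 + 0 + -4 + 6 = 1.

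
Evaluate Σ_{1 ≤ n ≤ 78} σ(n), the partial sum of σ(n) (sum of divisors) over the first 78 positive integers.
Σ_{n ≤ 78} σ(n) = 5048

Compute σ(n) for each 1 ≤ n ≤ 78: σ(1) = 1, σ(2) = 3, σ(3) = 4, σ(4) = 7, σ(5) = 6, σ(6) = 12, σ(7) = 8, σ(8) = 15, σ(9) = 13, σ(10) = 18, σ(11) = 12, σ(12) = 28, σ(13) = 14, σ(14) = 24, σ(15) = 24, σ(16) = 31, σ(17) = 18, σ(18) = 39, σ(19) = 20, σ(20) = 42, σ(21) = 32, σ(22) = 36, σ(23) = 24, σ(24) = 60, σ(25) = 31, σ(26) = 42, σ(27) = 40, σ(28) = 56, σ(29) = 30, σ(30) = 72, σ(31) = 32, σ(32) = 63, σ(33) = 48, σ(34) = 54, σ(35) = 48, σ(36) = 91, σ(37) = 38, σ(38) = 60, σ(39) = 56, σ(40) = 90, σ(41) = 42, σ(42) = 96, σ(43) = 44, σ(44) = 84, σ(45) = 78, σ(46) = 72, σ(47) = 48, σ(48) = 124, σ(49) = 57, σ(50) = 93, σ(51) = 72, σ(52) = 98, σ(53) = 54, σ(54) = 120, σ(55) = 72, σ(56) = 120, σ(57) = 80, σ(58) = 90, σ(59) = 60, σ(60) = 168, σ(61) = 62, σ(62) = 96, σ(63) = 104, σ(64) = 127, σ(65) = 84, σ(66) = 144, σ(67) = 68, σ(68) = 126, σ(69) = 96, σ(70) = 144, σ(71) = 72, σ(72) = 195, σ(73) = 74, σ(74) = 114, σ(75) = 124, σ(76) = 140, σ(77) = 96, σ(78) = 168. Summing all 78 values: 5048. (Average order: Σ_{n ≤ x} σ(n) ~ (π²/12) x². For x = 78, (π²/12)·78² ≈ 5003.89.)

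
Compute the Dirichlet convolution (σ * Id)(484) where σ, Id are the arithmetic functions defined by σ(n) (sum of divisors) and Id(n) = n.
(σ * Id)(484) = 6562

Divisors of 484: [1, 2, 4, 11, 22, 44, 121, 242, 484]. For each d | 484:
  d = 1: σ(1) · Id(484/1) = 1 · 484 = 484
  d = 2: σ(2) · Id(484/2) = 3 · 242 = 726
  d = 4: σ(4) · Id(484/4) = 7 · 121 = 847
  d = 11: σ(11) · Id(484/11) = 12 · 44 = 528
  d = 22: σ(22) · Id(484/22) = 36 · 22 = 792
  d = 44: σ(44) · Id(484/44) = 84 · 11 = 924
  d = 121: σ(121) · Id(484/121) = 133 · 4 = 532
  d = 242: σ(242) · Id(484/242) = 399 · 2 = 798
  d = 484: σ(484) · Id(484/484) = 931 · 1 = 931
Summing: (σ * Id)(484) = 484 + 726 + 847 + 528 + 792 + 924 + 532 + 798 + 931 = 6562.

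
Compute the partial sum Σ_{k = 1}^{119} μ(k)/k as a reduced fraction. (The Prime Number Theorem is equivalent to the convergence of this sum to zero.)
Σ μ(k)/k = -57036343158881297864991132838495688289960443/6322010928083521557629041258308732498654937398

Values of μ(k) for 1 ≤ k ≤ 119: μ(1) = 1, μ(2) = -1, μ(3) = -1, μ(5) = -1, μ(6) = 1, μ(7) = -1, μ(10) = 1, μ(11) = -1, μ(13) = -1, μ(14) = 1, μ(15) = 1, μ(17) = -1, μ(19) = -1, μ(21) = 1, μ(22) = 1, μ(23) = -1, μ(26) = 1, μ(29) = -1, μ(30) = -1, μ(31) = -1, μ(33) = 1, μ(34) = 1, μ(35) = 1, μ(37) = -1, μ(38) = 1, μ(39) = 1, μ(41) = -1, μ(42) = -1, μ(43) = -1, μ(46) = 1, μ(47) = -1, μ(51) = 1, μ(53) = -1, μ(55) = 1, μ(57) = 1, μ(58) = 1, μ(59) = -1, μ(61) = -1, μ(62) = 1, μ(65) = 1, μ(66) = -1, μ(67) = -1, μ(69) = 1, μ(70) = -1, μ(71) = -1, μ(73) = -1, μ(74) = 1, μ(77) = 1, μ(78) = -1, μ(79) = -1, μ(82) = 1, μ(83) = -1, μ(85) = 1, μ(86) = 1, μ(87) = 1, μ(89) = -1, μ(91) = 1, μ(93) = 1, μ(94) = 1, μ(95) = 1, μ(97) = -1, μ(101) = -1, μ(102) = -1, μ(103) = -1, μ(105) = -1, μ(106) = 1, μ(107) = -1, μ(109) = -1, μ(110) = -1, μ(111) = 1, μ(113) = -1, μ(114) = -1, μ(115) = 1, μ(118) = 1, μ(119) = 1, with μ = 0 on non-squarefree integers. Summing μ(k)/k for k where μ(k) ≠ 0 gives -57036343158881297864991132838495688289960443/6322010928083521557629041258308732498654937398 ≈ -0.0090. (PNT ⟺ this sum → 0 as n → ∞.)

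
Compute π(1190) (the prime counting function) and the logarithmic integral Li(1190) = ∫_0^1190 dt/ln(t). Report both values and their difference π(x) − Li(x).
π(1190) = 195;  Li(1190) ≈ 204.76;  π(x) − Li(x) ≈ -9.76.

Direct count of primes ≤ 1190 gives π(1190) = 195. Numerical evaluation of the logarithmic integral gives Li(1190) ≈ 204.76. The difference π(x) − Li(x) ≈ -9.76 is typically negative for small/moderate x (Li(x) overestimates), though Littlewood's theorem shows this sign changes infinitely often.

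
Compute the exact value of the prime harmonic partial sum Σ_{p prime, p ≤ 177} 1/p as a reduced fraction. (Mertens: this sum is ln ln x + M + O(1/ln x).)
Σ 1/p = 319420215161551700804173656907103406301944826032199624513259054823197/166589903787325219380851695350896256250980509594874862046961683989710

π(177) = 40, so the primes ≤ 177 are [2, 3, 5, 7, 11, 13, 17, 19, 23, 29, 31, 37, 41, 43, 47, 53, 59, 61, 67, 71, 73, 79, 83, 89, 97, 101, 103, 107, 109, 113, 127, 131, 137, 139, 149, 151, 157, 163, 167, 173]. Summing 1/p over these primes: 319420215161551700804173656907103406301944826032199624513259054823197/166589903787325219380851695350896256250980509594874862046961683989710 ≈ 1.9174. Mertens estimate ln ln(177) + 0.2615 ≈ 1.9056.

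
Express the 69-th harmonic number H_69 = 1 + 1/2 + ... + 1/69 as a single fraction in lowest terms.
H_69 = 42409610330030873613929048033/8801320137209899102584580800

Direct summation: H_69 = 1 + 1/2 + ... + 1/69. The least common denominator is lcm(1, ..., 69) = 79211881234889091923261227200; over this denominator the numerator is 79211881234889091923261227200 + 39605940617444545961630613600 + 26403960411629697307753742400 + 19802970308722272980815306800 + 15842376246977818384652245440 + 13201980205814848653876871200 + 11315983033555584560465889600 + 9901485154361136490407653400 + 8801320137209899102584580800 + 7921188123488909192326122720 + 7201080112262644720296475200 + 6600990102907424326938435600 + 6093221633453007071020094400 + 5657991516777792280232944800 + 5280792082325939461550748480 + 4950742577180568245203826700 + 4659522425581711289603601600 + 4400660068604949551292290400 + 4169046380783636417013748800 + 3960594061744454596163061360 + 3771994344518528186821963200 + 3600540056131322360148237600 + 3443994836299525735793966400 + 3300495051453712163469217800 + 3168475249395563676930449088 + 3046610816726503535510047200 + 2933773379069966367528193600 + 2828995758388896140116472400 + 2731444180513416962871076800 + 2640396041162969730775374240 + 2555221975319002965266491200 + 2475371288590284122601913350 + 2400360037420881573432158400 + 2329761212790855644801800800 + 2263196606711116912093177920 + 2200330034302474775646145200 + 2140861654997002484412465600 + 2084523190391818208506874400 + 2031073877817669023673364800 + 1980297030872227298081530680 + 1931997103289977851786859200 + 1885997172259264093410981600 + 1842136772904397486587470400 + 1800270028065661180074118800 + 1760264027441979820516916160 + 1721997418149762867896983200 + 1685359175210406211133217600 + 1650247525726856081734608900 + 1616569004793654937209412800 + 1584237624697781838465224544 + 1553174141860570429867867200 + 1523305408363251767755023600 + 1494563796884699847608702400 + 1466886689534983183764096800 + 1440216022452528944059295040 + 1414497879194448070058236200 + 1389682126927878805671249600 + 1365722090256708481435538400 + 1342574258218459185140020800 + 1320198020581484865387687120 + 1298555430080149047922315200 + 1277610987659501482633245600 + 1257331448172842728940654400 + 1237685644295142061300956675 + 1218644326690601414204018880 + 1200180018710440786716079200 + 1182266884102822267511361600 + 1164880606395427822400900400 + 1147998278766508578597988800 = 381686492970277862525361432297, so H_69 = 381686492970277862525361432297/79211881234889091923261227200; reducing by gcd(381686492970277862525361432297, 79211881234889091923261227200) = 9 gives 42409610330030873613929048033/8801320137209899102584580800 ≈ 4.81855. (The PNT-adjacent estimate ln(69) + γ ≈ 4.81132 matches within O(1/n).)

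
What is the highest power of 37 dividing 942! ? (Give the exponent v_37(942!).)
v_37(942!) = 25

Legendre's formula: v_p(n!) = Σ_{k ≥ 1} ⌊n / p^k⌋. For p = 37, n = 942, the terms are:
  ⌊942/37^1⌋ = ⌊942/37⌋ = 25
(the next term ⌊942/37^2⌋ = 0, terminating the sum). Summing: v_37(942!) = 25 = 25.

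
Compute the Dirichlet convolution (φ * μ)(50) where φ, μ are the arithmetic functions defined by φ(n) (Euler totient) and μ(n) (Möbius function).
(φ * μ)(50) = 0

Divisors of 50: [1, 2, 5, 10, 25, 50]. For each d | 50:
  d = 1: φ(1) · μ(50/1) = 1 · 0 = 0
  d = 2: φ(2) · μ(50/2) = 1 · 0 = 0
  d = 5: φ(5) · μ(50/5) = 4 · 1 = 4
  d = 10: φ(10) · μ(50/10) = 4 · -1 = -4
  d = 25: φ(25) · μ(50/25) = 20 · -1 = -20
  d = 50: φ(50) · μ(50/50) = 20 · 1 = 20
Summing: (φ * μ)(50) = 0 + 0 + 4 + -4 + -20 + 20 = 0.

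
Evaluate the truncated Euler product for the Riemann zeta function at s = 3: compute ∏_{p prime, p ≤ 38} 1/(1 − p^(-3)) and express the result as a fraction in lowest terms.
∏ = 10604865228312139577609245/8822952261265821355966464

The primes p ≤ 38 are [2, 3, 5, 7, 11, 13, 17, 19, 23, 29, 31, 37]. For each prime, (1 − 1/p^3)^(-1) = p^3 / (p^3 − 1). The product is (1 − 1/2^3)^(-1), (1 − 1/3^3)^(-1), (1 − 1/5^3)^(-1), (1 − 1/7^3)^(-1), (1 − 1/11^3)^(-1), (1 − 1/13^3)^(-1), (1 − 1/17^3)^(-1), (1 − 1/19^3)^(-1), (1 − 1/23^3)^(-1), (1 − 1/29^3)^(-1), (1 − 1/31^3)^(-1), (1 − 1/37^3)^(-1) = ∏ p^3 / (p^3 − 1) = 10604865228312139577609245/8822952261265821355966464.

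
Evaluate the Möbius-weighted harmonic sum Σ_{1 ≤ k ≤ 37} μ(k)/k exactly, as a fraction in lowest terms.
Σ μ(k)/k = -5468849774/3710369067405

Values of μ(k) for 1 ≤ k ≤ 37: μ(1) = 1, μ(2) = -1, μ(3) = -1, μ(5) = -1, μ(6) = 1, μ(7) = -1, μ(10) = 1, μ(11) = -1, μ(13) = -1, μ(14) = 1, μ(15) = 1, μ(17) = -1, μ(19) = -1, μ(21) = 1, μ(22) = 1, μ(23) = -1, μ(26) = 1, μ(29) = -1, μ(30) = -1, μ(31) = -1, μ(33) = 1, μ(34) = 1, μ(35) = 1, μ(37) = -1, with μ = 0 on non-squarefree integers. Summing μ(k)/k for k where μ(k) ≠ 0 gives -5468849774/3710369067405 ≈ -0.0015. (PNT ⟺ this sum → 0 as n → ∞.)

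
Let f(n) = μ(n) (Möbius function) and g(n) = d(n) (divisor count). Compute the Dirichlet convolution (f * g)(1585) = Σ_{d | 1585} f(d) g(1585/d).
(μ * d)(1585) = 1

Divisors of 1585: [1, 5, 317, 1585]. For each d | 1585:
  d = 1: μ(1) · d(1585/1) = 1 · 4 = 4
  d = 5: μ(5) · d(1585/5) = -1 · 2 = -2
  d = 317: μ(317) · d(1585/317) = -1 · 2 = -2
  d = 1585: μ(1585) · d(1585/1585) = 1 · 1 = 1
Summing: (μ * d)(1585) = 4 + -2 + -2 + 1 = 1.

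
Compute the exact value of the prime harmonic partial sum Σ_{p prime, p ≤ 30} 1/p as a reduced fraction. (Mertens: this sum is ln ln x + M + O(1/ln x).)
Σ 1/p = 9920878441/6469693230

π(30) = 10, so the primes ≤ 30 are [2, 3, 5, 7, 11, 13, 17, 19, 23, 29]. Summing 1/p over these primes: 9920878441/6469693230 ≈ 1.5334. Mertens estimate ln ln(30) + 0.2615 ≈ 1.4856.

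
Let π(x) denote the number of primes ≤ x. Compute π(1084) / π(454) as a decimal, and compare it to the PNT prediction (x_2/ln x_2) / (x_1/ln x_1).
π(1084)/π(454) = 180/87 ≈ 2.0690;  PNT prediction ≈ 2.0903.

π(454) = 87 and π(1084) = 180, so π(1084)/π(454) ≈ 2.0690. The PNT-predicted ratio is (1084/ln(1084)) / (454/ln(454)) ≈ 2.0903. The two agree to within a few percent, as expected.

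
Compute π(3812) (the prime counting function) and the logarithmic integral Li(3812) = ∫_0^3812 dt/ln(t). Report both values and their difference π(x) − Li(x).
π(3812) = 529;  Li(3812) ≈ 542.63;  π(x) − Li(x) ≈ -13.63.

Direct count of primes ≤ 3812 gives π(3812) = 529. Numerical evaluation of the logarithmic integral gives Li(3812) ≈ 542.63. The difference π(x) − Li(x) ≈ -13.63 is typically negative for small/moderate x (Li(x) overestimates), though Littlewood's theorem shows this sign changes infinitely often.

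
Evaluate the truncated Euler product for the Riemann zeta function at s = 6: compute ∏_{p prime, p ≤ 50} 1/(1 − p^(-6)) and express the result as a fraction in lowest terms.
∏ = 739922824862544451640166694180680765476614483998462834502498139791315/727309058868145310276350820375862045292293308126790710400267935809536

The primes p ≤ 50 are [2, 3, 5, 7, 11, 13, 17, 19, 23, 29, 31, 37, 41, 43, 47]. For each prime, (1 − 1/p^6)^(-1) = p^6 / (p^6 − 1). The product is (1 − 1/2^6)^(-1), (1 − 1/3^6)^(-1), (1 − 1/5^6)^(-1), (1 − 1/7^6)^(-1), (1 − 1/11^6)^(-1), (1 − 1/13^6)^(-1), (1 − 1/17^6)^(-1), (1 − 1/19^6)^(-1), (1 − 1/23^6)^(-1), (1 − 1/29^6)^(-1), (1 − 1/31^6)^(-1), (1 − 1/37^6)^(-1), (1 − 1/41^6)^(-1), (1 − 1/43^6)^(-1), (1 − 1/47^6)^(-1) = ∏ p^6 / (p^6 − 1) = 739922824862544451640166694180680765476614483998462834502498139791315/727309058868145310276350820375862045292293308126790710400267935809536.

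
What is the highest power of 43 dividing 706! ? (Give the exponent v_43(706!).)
v_43(706!) = 16

Legendre's formula: v_p(n!) = Σ_{k ≥ 1} ⌊n / p^k⌋. For p = 43, n = 706, the terms are:
  ⌊706/43^1⌋ = ⌊706/43⌋ = 16
(the next term ⌊706/43^2⌋ = 0, terminating the sum). Summing: v_43(706!) = 16 = 16.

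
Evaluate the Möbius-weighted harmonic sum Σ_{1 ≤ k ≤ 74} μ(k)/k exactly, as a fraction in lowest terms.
Σ μ(k)/k = -7431196043498463691814948/581852579989271773580304621

Values of μ(k) for 1 ≤ k ≤ 74: μ(1) = 1, μ(2) = -1, μ(3) = -1, μ(5) = -1, μ(6) = 1, μ(7) = -1, μ(10) = 1, μ(11) = -1, μ(13) = -1, μ(14) = 1, μ(15) = 1, μ(17) = -1, μ(19) = -1, μ(21) = 1, μ(22) = 1, μ(23) = -1, μ(26) = 1, μ(29) = -1, μ(30) = -1, μ(31) = -1, μ(33) = 1, μ(34) = 1, μ(35) = 1, μ(37) = -1, μ(38) = 1, μ(39) = 1, μ(41) = -1, μ(42) = -1, μ(43) = -1, μ(46) = 1, μ(47) = -1, μ(51) = 1, μ(53) = -1, μ(55) = 1, μ(57) = 1, μ(58) = 1, μ(59) = -1, μ(61) = -1, μ(62) = 1, μ(65) = 1, μ(66) = -1, μ(67) = -1, μ(69) = 1, μ(70) = -1, μ(71) = -1, μ(73) = -1, μ(74) = 1, with μ = 0 on non-squarefree integers. Summing μ(k)/k for k where μ(k) ≠ 0 gives -7431196043498463691814948/581852579989271773580304621 ≈ -0.0128. (PNT ⟺ this sum → 0 as n → ∞.)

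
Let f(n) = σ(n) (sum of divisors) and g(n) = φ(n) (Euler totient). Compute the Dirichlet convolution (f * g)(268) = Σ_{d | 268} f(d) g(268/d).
(σ * φ)(268) = 1608

Divisors of 268: [1, 2, 4, 67, 134, 268]. For each d | 268:
  d = 1: σ(1) · φ(268/1) = 1 · 132 = 132
  d = 2: σ(2) · φ(268/2) = 3 · 66 = 198
  d = 4: σ(4) · φ(268/4) = 7 · 66 = 462
  d = 67: σ(67) · φ(268/67) = 68 · 2 = 136
  d = 134: σ(134) · φ(268/134) = 204 · 1 = 204
  d = 268: σ(268) · φ(268/268) = 476 · 1 = 476
Summing: (σ * φ)(268) = 132 + 198 + 462 + 136 + 204 + 476 = 1608.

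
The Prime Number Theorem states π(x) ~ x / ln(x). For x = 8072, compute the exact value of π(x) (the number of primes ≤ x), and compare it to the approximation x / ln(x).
π(8072) = 1014;  x/ln(x) ≈ 897.27;  relative error ≈ 11.51%.

Directly count primes up to 8072: π(8072) = 1014. The PNT approximation gives 8072/ln(8072) ≈ 8072/8.99616 ≈ 897.27. Relative error (π(x) − x/ln(x)) / π(x) ≈ 11.51%; the approximation is known to undercount slightly (Li(x) is a better estimate).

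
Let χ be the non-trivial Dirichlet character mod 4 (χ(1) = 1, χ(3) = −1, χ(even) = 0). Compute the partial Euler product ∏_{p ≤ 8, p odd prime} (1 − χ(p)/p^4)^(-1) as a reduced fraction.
∏ = 40516875/40968512

The odd primes p ≤ 8 are [3, 5, 7]. For each, χ(p) = 1 if p ≡ 1 mod 4, χ(p) = −1 if p ≡ 3 mod 4. Taking (1 − χ(p)/p^4)^(-1) = p^4/(p^4 − χ(p)): (1 − (-1)/3^4)^(-1) · (1 − (1)/5^4)^(-1) · (1 − (-1)/7^4)^(-1) = 40516875/40968512.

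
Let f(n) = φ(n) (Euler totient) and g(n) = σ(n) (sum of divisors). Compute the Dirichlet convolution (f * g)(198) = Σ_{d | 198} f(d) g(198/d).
(φ * σ)(198) = 2376

Divisors of 198: [1, 2, 3, 6, 9, 11, 18, 22, 33, 66, 99, 198]. For each d | 198:
  d = 1: φ(1) · σ(198/1) = 1 · 468 = 468
  d = 2: φ(2) · σ(198/2) = 1 · 156 = 156
  d = 3: φ(3) · σ(198/3) = 2 · 144 = 288
  d = 6: φ(6) · σ(198/6) = 2 · 48 = 96
  d = 9: φ(9) · σ(198/9) = 6 · 36 = 216
  d = 11: φ(11) · σ(198/11) = 10 · 39 = 390
  d = 18: φ(18) · σ(198/18) = 6 · 12 = 72
  d = 22: φ(22) · σ(198/22) = 10 · 13 = 130
  d = 33: φ(33) · σ(198/33) = 20 · 12 = 240
  d = 66: φ(66) · σ(198/66) = 20 · 4 = 80
  d = 99: φ(99) · σ(198/99) = 60 · 3 = 180
  d = 198: φ(198) · σ(198/198) = 60 · 1 = 60
Summing: (φ * σ)(198) = 468 + 156 + 288 + 96 + 216 + 390 + 72 + 130 + 240 + 80 + 180 + 60 = 2376.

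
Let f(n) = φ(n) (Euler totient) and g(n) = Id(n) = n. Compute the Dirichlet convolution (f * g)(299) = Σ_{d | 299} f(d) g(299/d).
(φ * Id)(299) = 1125

Divisors of 299: [1, 13, 23, 299]. For each d | 299:
  d = 1: φ(1) · Id(299/1) = 1 · 299 = 299
  d = 13: φ(13) · Id(299/13) = 12 · 23 = 276
  d = 23: φ(23) · Id(299/23) = 22 · 13 = 286
  d = 299: φ(299) · Id(299/299) = 264 · 1 = 264
Summing: (φ * Id)(299) = 299 + 276 + 286 + 264 = 1125.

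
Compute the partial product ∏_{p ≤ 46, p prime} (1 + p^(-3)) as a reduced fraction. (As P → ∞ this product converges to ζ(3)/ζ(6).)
∏ = 77199709041125603078439960576/65340146372601957980502060935

The primes p ≤ 46 are [2, 3, 5, 7, 11, 13, 17, 19, 23, 29, 31, 37, 41, 43]. For each, (1 + 1/p^3) = (p^3 + 1)/p^3. Multiplying these fractions over p ∈ [2, 3, 5, 7, 11, 13, 17, 19, 23, 29, 31, 37, 41, 43] gives 77199709041125603078439960576/65340146372601957980502060935. (In the limit P → ∞ this tends to ζ(3)/ζ(6).)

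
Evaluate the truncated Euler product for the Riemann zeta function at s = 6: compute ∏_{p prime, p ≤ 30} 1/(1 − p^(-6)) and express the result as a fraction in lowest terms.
∏ = 72490271559216474168912845656112612875/71254500493223560043941297249880899584

The primes p ≤ 30 are [2, 3, 5, 7, 11, 13, 17, 19, 23, 29]. For each prime, (1 − 1/p^6)^(-1) = p^6 / (p^6 − 1). The product is (1 − 1/2^6)^(-1), (1 − 1/3^6)^(-1), (1 − 1/5^6)^(-1), (1 − 1/7^6)^(-1), (1 − 1/11^6)^(-1), (1 − 1/13^6)^(-1), (1 − 1/17^6)^(-1), (1 − 1/19^6)^(-1), (1 − 1/23^6)^(-1), (1 − 1/29^6)^(-1) = ∏ p^6 / (p^6 − 1) = 72490271559216474168912845656112612875/71254500493223560043941297249880899584.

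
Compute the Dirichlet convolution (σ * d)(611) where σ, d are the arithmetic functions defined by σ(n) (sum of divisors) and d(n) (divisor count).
(σ * d)(611) = 800

Divisors of 611: [1, 13, 47, 611]. For each d | 611:
  d = 1: σ(1) · d(611/1) = 1 · 4 = 4
  d = 13: σ(13) · d(611/13) = 14 · 2 = 28
  d = 47: σ(47) · d(611/47) = 48 · 2 = 96
  d = 611: σ(611) · d(611/611) = 672 · 1 = 672
Summing: (σ * d)(611) = 4 + 28 + 96 + 672 = 800.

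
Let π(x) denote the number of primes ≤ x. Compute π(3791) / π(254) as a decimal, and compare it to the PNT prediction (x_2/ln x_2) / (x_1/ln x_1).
π(3791)/π(254) = 526/54 ≈ 9.7407;  PNT prediction ≈ 10.0294.

π(254) = 54 and π(3791) = 526, so π(3791)/π(254) ≈ 9.7407. The PNT-predicted ratio is (3791/ln(3791)) / (254/ln(254)) ≈ 10.0294. The two agree to within a few percent, as expected.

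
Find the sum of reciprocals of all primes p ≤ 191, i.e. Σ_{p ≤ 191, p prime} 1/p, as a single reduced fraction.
Σ 1/p = 1993491118321872720749042237885450777194444627325999952379378899379116158063/1030893141925860008499560888835674370998623848299590975192766715520279329390

π(191) = 43, so the primes ≤ 191 are [2, 3, 5, 7, 11, 13, 17, 19, 23, 29, 31, 37, 41, 43, 47, 53, 59, 61, 67, 71, 73, 79, 83, 89, 97, 101, 103, 107, 109, 113, 127, 131, 137, 139, 149, 151, 157, 163, 167, 173, 179, 181, 191]. Summing 1/p over these primes: 1993491118321872720749042237885450777194444627325999952379378899379116158063/1030893141925860008499560888835674370998623848299590975192766715520279329390 ≈ 1.9338. Mertens estimate ln ln(191) + 0.2615 ≈ 1.9202.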